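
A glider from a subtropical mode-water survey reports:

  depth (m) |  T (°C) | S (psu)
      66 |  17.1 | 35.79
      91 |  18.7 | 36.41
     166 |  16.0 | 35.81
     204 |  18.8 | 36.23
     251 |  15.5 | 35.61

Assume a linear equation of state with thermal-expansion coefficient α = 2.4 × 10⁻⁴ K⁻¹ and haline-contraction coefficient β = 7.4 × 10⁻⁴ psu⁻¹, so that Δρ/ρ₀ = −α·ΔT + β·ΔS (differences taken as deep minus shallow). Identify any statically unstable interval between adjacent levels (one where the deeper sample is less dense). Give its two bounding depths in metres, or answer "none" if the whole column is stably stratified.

166–204 m

Evaluate Δρ/ρ₀ = −αΔT + βΔS across each adjacent pair:
  66–91 m: −αΔT+βΔS = −(2.4 × 10⁻⁴)(+1.6)+(7.4 × 10⁻⁴)(+0.62) = 7.5 × 10⁻⁵ → stable
  91–166 m: −αΔT+βΔS = −(2.4 × 10⁻⁴)(-2.7)+(7.4 × 10⁻⁴)(-0.60) = 2.0 × 10⁻⁴ → stable
  166–204 m: −αΔT+βΔS = −(2.4 × 10⁻⁴)(+2.8)+(7.4 × 10⁻⁴)(+0.42) = -3.6 × 10⁻⁴ → UNSTABLE
  204–251 m: −αΔT+βΔS = −(2.4 × 10⁻⁴)(-3.3)+(7.4 × 10⁻⁴)(-0.62) = 3.3 × 10⁻⁴ → stable
The 166–204 m interval has Δρ < 0: lighter water underlies denser water.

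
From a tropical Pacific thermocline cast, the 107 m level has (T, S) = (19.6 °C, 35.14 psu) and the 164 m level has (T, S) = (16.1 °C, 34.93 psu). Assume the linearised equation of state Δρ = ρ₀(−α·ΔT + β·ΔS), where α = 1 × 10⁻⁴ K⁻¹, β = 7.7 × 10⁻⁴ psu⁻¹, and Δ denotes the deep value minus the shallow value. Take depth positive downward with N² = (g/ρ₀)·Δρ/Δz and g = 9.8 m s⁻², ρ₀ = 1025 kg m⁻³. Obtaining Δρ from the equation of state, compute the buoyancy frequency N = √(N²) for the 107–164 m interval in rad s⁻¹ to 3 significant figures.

5.69 × 10⁻³ rad s⁻¹

ΔT = -3.5 K, ΔS = -0.21 psu (deep − shallow).
Δρ/ρ₀ = −αΔT + βΔS = 3.50 × 10⁻⁴ − 1.617 × 10⁻⁴ = 1.883 × 10⁻⁴, so Δρ ≈ 0.1930 kg m⁻³.
N² = (g/ρ₀)·Δρ/Δz = g·(Δρ/ρ₀)/Δz = 9.8 × 1.883 × 10⁻⁴ / 57 = 3.2374 × 10⁻⁵ s⁻².
N = √(3.2374 × 10⁻⁵) = 5.6898 × 10⁻³ rad s⁻¹ ≈ 5.69 × 10⁻³ rad s⁻¹.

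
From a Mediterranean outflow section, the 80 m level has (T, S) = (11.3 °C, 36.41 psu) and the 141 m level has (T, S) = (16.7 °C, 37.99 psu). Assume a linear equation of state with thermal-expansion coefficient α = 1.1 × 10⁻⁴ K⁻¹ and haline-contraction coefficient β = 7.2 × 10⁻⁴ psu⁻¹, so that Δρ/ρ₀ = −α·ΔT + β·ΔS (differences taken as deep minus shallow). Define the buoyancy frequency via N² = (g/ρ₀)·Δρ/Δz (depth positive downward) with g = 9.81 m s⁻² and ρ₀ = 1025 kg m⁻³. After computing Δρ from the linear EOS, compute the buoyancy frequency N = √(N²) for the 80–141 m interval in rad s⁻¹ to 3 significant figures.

ΔT = +5.4 K, ΔS = +1.58 psu (deep − shallow).
Δρ/ρ₀ = −αΔT + βΔS = -5.94 × 10⁻⁴ + 1.1376 × 10⁻³ = 5.436 × 10⁻⁴, so Δρ ≈ 0.5572 kg m⁻³.
N² = (g/ρ₀)·Δρ/Δz = g·(Δρ/ρ₀)/Δz = 9.81 × 5.436 × 10⁻⁴ / 61 = 8.7422 × 10⁻⁵ s⁻².
N = √(8.7422 × 10⁻⁵) = 9.3500 × 10⁻³ rad s⁻¹ ≈ 9.35 × 10⁻³ rad s⁻¹.

9.35 × 10⁻³ rad s⁻¹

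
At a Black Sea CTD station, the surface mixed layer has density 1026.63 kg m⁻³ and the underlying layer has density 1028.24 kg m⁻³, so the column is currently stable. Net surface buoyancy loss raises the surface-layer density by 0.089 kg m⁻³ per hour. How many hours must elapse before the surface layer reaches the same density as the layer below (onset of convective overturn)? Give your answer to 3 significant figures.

Density deficit of the surface layer: 1028.24 − 1026.63 = 1.61 kg m⁻³.
Required change = 1.61 / 0.089 = 18.1 hours.

18.1 hours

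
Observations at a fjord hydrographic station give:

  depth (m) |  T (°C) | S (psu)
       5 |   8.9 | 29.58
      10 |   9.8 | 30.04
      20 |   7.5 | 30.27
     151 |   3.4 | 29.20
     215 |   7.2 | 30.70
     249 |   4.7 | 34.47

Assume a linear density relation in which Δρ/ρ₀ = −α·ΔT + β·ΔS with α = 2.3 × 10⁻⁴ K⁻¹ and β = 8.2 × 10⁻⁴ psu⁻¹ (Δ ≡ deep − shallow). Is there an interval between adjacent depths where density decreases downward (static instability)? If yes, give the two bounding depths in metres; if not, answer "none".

Evaluate Δρ/ρ₀ = −αΔT + βΔS across each adjacent pair:
  5–10 m: −αΔT+βΔS = −(2.3 × 10⁻⁴)(+0.9)+(8.2 × 10⁻⁴)(+0.46) = 1.7 × 10⁻⁴ → stable
  10–20 m: −αΔT+βΔS = −(2.3 × 10⁻⁴)(-2.3)+(8.2 × 10⁻⁴)(+0.23) = 7.2 × 10⁻⁴ → stable
  20–151 m: −αΔT+βΔS = −(2.3 × 10⁻⁴)(-4.1)+(8.2 × 10⁻⁴)(-1.07) = 6.6 × 10⁻⁵ → stable
  151–215 m: −αΔT+βΔS = −(2.3 × 10⁻⁴)(+3.8)+(8.2 × 10⁻⁴)(+1.50) = 3.6 × 10⁻⁴ → stable
  215–249 m: −αΔT+βΔS = −(2.3 × 10⁻⁴)(-2.5)+(8.2 × 10⁻⁴)(+3.77) = 3.7 × 10⁻³ → stable
Every interval has Δρ > 0: the column is stably stratified throughout.

none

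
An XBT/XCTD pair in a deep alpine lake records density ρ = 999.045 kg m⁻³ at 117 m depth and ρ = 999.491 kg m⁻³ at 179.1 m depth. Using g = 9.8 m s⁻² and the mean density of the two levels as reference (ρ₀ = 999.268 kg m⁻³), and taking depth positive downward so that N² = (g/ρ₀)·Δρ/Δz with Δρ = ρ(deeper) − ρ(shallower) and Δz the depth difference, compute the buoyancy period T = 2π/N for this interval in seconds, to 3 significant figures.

749 s

Δρ = 999.491 − 999.045 = 0.446 kg m⁻³ over Δz = 179.1 − 117 = 62.1 m.
N² = (9.8/999.268) × (0.446/62.1) = 7.0435 × 10⁻⁵ s⁻².
N = √(7.0435 × 10⁻⁵) = 8.3926 × 10⁻³ rad s⁻¹, so T = 2π/N = 748.66 s ≈ 749 s.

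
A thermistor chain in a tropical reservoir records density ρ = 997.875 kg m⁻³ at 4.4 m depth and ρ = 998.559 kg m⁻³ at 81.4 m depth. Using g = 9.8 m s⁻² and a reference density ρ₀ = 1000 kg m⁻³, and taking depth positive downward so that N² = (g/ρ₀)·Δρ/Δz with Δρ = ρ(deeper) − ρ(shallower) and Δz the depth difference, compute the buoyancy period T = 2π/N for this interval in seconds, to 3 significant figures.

Δρ = 998.559 − 997.875 = 0.684 kg m⁻³ over Δz = 81.4 − 4.4 = 77 m.
N² = (9.8/1000) × (0.684/77) = 8.7055 × 10⁻⁵ s⁻².
N = √(8.7055 × 10⁻⁵) = 9.3303 × 10⁻³ rad s⁻¹, so T = 2π/N = 673.42 s ≈ 673 s.

673 s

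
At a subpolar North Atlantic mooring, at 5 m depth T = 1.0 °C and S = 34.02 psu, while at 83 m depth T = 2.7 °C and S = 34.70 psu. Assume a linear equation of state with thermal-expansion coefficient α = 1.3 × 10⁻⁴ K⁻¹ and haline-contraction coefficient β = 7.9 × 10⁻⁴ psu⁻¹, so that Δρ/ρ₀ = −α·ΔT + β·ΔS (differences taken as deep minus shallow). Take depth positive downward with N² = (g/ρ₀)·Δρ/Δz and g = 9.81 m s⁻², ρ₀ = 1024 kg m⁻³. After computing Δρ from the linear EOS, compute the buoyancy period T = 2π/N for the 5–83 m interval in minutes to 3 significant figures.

ΔT = +1.7 K, ΔS = +0.68 psu (deep − shallow).
Δρ/ρ₀ = −αΔT + βΔS = -2.21 × 10⁻⁴ + 5.372 × 10⁻⁴ = 3.162 × 10⁻⁴, so Δρ ≈ 0.3238 kg m⁻³.
N² = (g/ρ₀)·Δρ/Δz = g·(Δρ/ρ₀)/Δz = 9.81 × 3.162 × 10⁻⁴ / 78 = 3.9768 × 10⁻⁵ s⁻².
N = √(3.9768 × 10⁻⁵) = 6.3062 × 10⁻³ rad s⁻¹ → T = 2π/N = 996.35 s = 16.606 min ≈ 16.6 min.

16.6 min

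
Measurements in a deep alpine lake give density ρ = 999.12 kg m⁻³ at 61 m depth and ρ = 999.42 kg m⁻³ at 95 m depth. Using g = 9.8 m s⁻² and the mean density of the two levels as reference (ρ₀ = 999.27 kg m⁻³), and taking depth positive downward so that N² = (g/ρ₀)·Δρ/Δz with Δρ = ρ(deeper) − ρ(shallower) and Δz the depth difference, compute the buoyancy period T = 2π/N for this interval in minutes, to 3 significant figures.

11.3 min

Δρ = 999.42 − 999.12 = 0.30 kg m⁻³ over Δz = 95 − 61 = 34 m.
N² = (9.8/999.27) × (0.30/34) = 8.6534 × 10⁻⁵ s⁻².
N = √(8.6534 × 10⁻⁵) = 9.3024 × 10⁻³ rad s⁻¹, so T = 2π/N = 675.44 s = 11.257 min ≈ 11.3 min.
Since Δρ > 0 the layer is stably stratified.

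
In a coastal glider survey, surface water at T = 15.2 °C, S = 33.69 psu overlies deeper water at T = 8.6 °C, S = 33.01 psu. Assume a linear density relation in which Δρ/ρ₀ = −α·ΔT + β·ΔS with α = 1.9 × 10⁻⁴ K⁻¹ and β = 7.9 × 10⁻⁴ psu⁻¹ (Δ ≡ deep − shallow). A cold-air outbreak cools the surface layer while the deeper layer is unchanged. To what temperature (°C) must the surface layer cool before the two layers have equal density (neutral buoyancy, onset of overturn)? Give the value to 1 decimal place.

11.4 °C

Neutral buoyancy requires Δρ = 0, i.e. −α(T_deep − T_surf′) + β(S_deep − S_surf) = 0.
T_surf′ = T_deep − (β/α)·ΔS = 8.6 − (7.9 × 10⁻⁴/1.9 × 10⁻⁴)·(-0.68) = 11.427 °C.
Cooling required: 15.2 − (11.427) = 3.773 °C.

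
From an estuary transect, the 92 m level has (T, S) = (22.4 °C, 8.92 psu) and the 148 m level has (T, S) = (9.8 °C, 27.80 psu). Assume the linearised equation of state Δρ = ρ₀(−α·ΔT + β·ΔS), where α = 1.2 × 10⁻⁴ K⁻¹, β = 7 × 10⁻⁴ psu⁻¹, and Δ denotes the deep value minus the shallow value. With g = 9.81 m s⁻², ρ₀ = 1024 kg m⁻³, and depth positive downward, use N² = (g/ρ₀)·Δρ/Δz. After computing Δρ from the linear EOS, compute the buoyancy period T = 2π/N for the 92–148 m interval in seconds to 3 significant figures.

124 s

ΔT = -12.6 K, ΔS = +18.88 psu (deep − shallow).
Δρ/ρ₀ = −αΔT + βΔS = 1.512 × 10⁻³ + 0.013216 = 0.014728, so Δρ ≈ 15.08 kg m⁻³.
N² = (g/ρ₀)·Δρ/Δz = g·(Δρ/ρ₀)/Δz = 9.81 × 0.014728 / 56 = 2.5800 × 10⁻³ s⁻².
N = √(2.5800 × 10⁻³) = 0.050794 rad s⁻¹ → T = 2π/N = 123.70 s ≈ 124 s.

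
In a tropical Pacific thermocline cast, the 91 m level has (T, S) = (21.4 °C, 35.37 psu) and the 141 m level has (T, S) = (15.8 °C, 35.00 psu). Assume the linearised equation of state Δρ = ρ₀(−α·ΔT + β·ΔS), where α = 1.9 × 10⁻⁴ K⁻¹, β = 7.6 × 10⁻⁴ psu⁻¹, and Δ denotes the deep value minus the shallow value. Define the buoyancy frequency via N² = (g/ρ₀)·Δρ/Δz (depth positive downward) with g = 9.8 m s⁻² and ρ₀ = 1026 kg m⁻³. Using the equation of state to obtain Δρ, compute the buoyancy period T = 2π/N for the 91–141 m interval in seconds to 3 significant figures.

ΔT = -5.6 K, ΔS = -0.37 psu (deep − shallow).
Δρ/ρ₀ = −αΔT + βΔS = 1.064 × 10⁻³ − 2.812 × 10⁻⁴ = 7.828 × 10⁻⁴, so Δρ ≈ 0.8032 kg m⁻³.
N² = (g/ρ₀)·Δρ/Δz = g·(Δρ/ρ₀)/Δz = 9.8 × 7.828 × 10⁻⁴ / 50 = 1.5343 × 10⁻⁴ s⁻².
N = √(1.5343 × 10⁻⁴) = 0.012387 rad s⁻¹ → T = 2π/N = 507.24 s ≈ 507 s.

507 s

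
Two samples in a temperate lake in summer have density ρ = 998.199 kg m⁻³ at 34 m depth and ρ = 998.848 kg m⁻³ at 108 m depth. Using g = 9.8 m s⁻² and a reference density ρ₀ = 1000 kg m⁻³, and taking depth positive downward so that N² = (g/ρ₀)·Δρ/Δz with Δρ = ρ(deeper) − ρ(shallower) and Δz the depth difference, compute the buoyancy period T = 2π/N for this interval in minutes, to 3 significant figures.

11.3 min

Δρ = 998.848 − 998.199 = 0.649 kg m⁻³ over Δz = 108 − 34 = 74 m.
N² = (9.8/1000) × (0.649/74) = 8.5949 × 10⁻⁵ s⁻².
N = √(8.5949 × 10⁻⁵) = 9.2709 × 10⁻³ rad s⁻¹, so T = 2π/N = 677.73 s = 11.296 min ≈ 11.3 min.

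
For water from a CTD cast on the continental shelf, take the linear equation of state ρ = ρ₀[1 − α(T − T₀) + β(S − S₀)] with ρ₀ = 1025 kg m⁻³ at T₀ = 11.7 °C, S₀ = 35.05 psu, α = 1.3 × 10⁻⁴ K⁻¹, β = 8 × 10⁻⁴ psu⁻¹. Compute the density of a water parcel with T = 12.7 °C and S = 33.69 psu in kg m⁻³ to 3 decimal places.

1023.752 kg m⁻³

T − T₀ = +1.0 K, S − S₀ = -1.36 psu.
Bracket = 1 − α·(+1.0) + β·(-1.36) = 1 + (-1.218 × 10⁻³) = 0.9987820.
ρ = 1025 × 0.9987820 = 1023.752 kg m⁻³.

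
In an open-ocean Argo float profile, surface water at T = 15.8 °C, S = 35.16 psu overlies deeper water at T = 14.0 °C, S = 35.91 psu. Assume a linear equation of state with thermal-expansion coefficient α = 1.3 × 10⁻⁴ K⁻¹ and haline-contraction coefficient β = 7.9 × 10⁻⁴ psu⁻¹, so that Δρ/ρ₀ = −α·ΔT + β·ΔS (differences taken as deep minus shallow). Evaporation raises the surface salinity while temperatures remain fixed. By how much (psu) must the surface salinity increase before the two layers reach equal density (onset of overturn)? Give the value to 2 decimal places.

Neutral buoyancy requires −α(T_deep − T_surf) + β(S_deep − S_surf′) = 0.
S_surf′ = S_deep − (α/β)·ΔT = 35.91 − (1.3 × 10⁻⁴/7.9 × 10⁻⁴)·(-1.8) = 36.2062 psu.
Increase required: 36.2062 − 35.16 = 1.0462 psu.

1.05 psu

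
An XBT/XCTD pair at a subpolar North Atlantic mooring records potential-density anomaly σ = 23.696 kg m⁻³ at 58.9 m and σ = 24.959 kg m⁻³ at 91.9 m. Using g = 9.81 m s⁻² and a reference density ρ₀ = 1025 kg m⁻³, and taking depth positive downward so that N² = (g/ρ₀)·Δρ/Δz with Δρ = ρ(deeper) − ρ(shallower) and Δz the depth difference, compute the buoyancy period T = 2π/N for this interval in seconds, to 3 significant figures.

Δρ = 1024.959 − 1023.696 = 1.263 kg m⁻³ over Δz = 91.9 − 58.9 = 33 m.
N² = (9.81/1025) × (1.263/33) = 3.6630 × 10⁻⁴ s⁻².
N = √(3.6630 × 10⁻⁴) = 0.019139 rad s⁻¹, so T = 2π/N = 328.29 s ≈ 328 s.
Since Δρ > 0 the layer is stably stratified.

328 s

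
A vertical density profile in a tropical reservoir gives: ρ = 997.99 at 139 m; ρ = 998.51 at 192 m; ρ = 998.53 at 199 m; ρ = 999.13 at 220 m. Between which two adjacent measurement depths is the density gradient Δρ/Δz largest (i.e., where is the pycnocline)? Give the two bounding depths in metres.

Compute the density gradient over each adjacent pair:
  139–192 m: Δρ/Δz = 0.52/53 = 9.8 × 10⁻³ kg m⁻⁴
  192–199 m: Δρ/Δz = 0.02/7 = 2.9 × 10⁻³ kg m⁻⁴
  199–220 m: Δρ/Δz = 0.60/21 = 0.029 kg m⁻⁴
The largest gradient is in the 199–220 m interval — the pycnocline.

199–220 m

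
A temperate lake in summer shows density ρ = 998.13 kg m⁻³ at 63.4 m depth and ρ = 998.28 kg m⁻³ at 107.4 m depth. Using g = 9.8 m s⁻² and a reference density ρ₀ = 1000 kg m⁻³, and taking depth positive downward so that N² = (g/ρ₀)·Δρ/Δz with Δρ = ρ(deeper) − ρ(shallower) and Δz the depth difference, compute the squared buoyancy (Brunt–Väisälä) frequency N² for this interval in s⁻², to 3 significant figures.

3.34 × 10⁻⁵ s⁻²

Δρ = 998.28 − 998.13 = 0.15 kg m⁻³ over Δz = 107.4 − 63.4 = 44 m.
N² = (9.8/1000) × (0.15/44) = 3.3409 × 10⁻⁵ s⁻² ≈ 3.34 × 10⁻⁵ s⁻².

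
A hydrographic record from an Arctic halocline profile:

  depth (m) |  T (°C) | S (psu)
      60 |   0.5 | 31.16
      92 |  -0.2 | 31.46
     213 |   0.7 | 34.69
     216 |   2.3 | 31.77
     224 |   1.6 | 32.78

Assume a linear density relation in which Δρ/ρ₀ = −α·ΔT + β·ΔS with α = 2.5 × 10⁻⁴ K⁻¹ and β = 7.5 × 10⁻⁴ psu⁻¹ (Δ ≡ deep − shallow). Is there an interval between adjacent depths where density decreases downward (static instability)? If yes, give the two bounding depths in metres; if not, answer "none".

Evaluate Δρ/ρ₀ = −αΔT + βΔS across each adjacent pair:
  60–92 m: −αΔT+βΔS = −(2.5 × 10⁻⁴)(-0.7)+(7.5 × 10⁻⁴)(+0.30) = 4.0 × 10⁻⁴ → stable
  92–213 m: −αΔT+βΔS = −(2.5 × 10⁻⁴)(+0.9)+(7.5 × 10⁻⁴)(+3.23) = 2.2 × 10⁻³ → stable
  213–216 m: −αΔT+βΔS = −(2.5 × 10⁻⁴)(+1.6)+(7.5 × 10⁻⁴)(-2.92) = -2.6 × 10⁻³ → UNSTABLE
  216–224 m: −αΔT+βΔS = −(2.5 × 10⁻⁴)(-0.7)+(7.5 × 10⁻⁴)(+1.01) = 9.3 × 10⁻⁴ → stable
The 213–216 m interval has Δρ < 0: lighter water underlies denser water.

213–216 m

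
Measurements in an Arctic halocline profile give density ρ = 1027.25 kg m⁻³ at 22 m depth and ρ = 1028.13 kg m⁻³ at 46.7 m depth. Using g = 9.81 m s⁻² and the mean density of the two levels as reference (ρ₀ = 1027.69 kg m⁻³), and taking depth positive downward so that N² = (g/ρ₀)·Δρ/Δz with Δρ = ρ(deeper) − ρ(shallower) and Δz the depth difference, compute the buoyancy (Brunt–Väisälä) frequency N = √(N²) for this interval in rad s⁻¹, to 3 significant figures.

0.0184 rad s⁻¹

Δρ = 1028.13 − 1027.25 = 0.88 kg m⁻³ over Δz = 46.7 − 22 = 24.7 m.
N² = (9.81/1027.69) × (0.88/24.7) = 3.4009 × 10⁻⁴ s⁻².
N = √(3.4009 × 10⁻⁴) = 0.018442 rad s⁻¹ ≈ 0.0184 rad s⁻¹.
A positive N² confirms static stability across the interval.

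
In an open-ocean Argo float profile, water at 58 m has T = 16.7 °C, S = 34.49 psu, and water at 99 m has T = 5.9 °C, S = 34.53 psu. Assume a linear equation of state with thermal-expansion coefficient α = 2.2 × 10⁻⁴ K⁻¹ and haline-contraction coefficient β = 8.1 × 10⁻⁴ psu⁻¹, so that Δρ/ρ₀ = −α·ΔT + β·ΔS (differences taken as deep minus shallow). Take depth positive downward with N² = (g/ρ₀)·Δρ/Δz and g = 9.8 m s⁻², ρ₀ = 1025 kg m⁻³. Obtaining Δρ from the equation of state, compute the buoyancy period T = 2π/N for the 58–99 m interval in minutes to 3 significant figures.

4.36 min

ΔT = -10.8 K, ΔS = +0.04 psu (deep − shallow).
Δρ/ρ₀ = −αΔT + βΔS = 2.376 × 10⁻³ + 3.24 × 10⁻⁵ = 2.4084 × 10⁻³, so Δρ ≈ 2.469 kg m⁻³.
N² = (g/ρ₀)·Δρ/Δz = g·(Δρ/ρ₀)/Δz = 9.8 × 2.4084 × 10⁻³ / 41 = 5.7567 × 10⁻⁴ s⁻².
N = √(5.7567 × 10⁻⁴) = 0.023993 rad s⁻¹ → T = 2π/N = 261.88 s = 4.3647 min ≈ 4.36 min.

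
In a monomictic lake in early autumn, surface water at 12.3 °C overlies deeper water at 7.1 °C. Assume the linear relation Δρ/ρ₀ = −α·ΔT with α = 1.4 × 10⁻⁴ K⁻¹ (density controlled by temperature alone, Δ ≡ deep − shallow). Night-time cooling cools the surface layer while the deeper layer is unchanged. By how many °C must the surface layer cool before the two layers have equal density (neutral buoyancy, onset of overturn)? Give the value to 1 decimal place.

5.2 °C

With temperature the only control, equal density requires T_surf′ = T_deep.
T_surf′ = 7.1 °C.
Cooling required: 12.3 − 7.1 = 5.2 °C.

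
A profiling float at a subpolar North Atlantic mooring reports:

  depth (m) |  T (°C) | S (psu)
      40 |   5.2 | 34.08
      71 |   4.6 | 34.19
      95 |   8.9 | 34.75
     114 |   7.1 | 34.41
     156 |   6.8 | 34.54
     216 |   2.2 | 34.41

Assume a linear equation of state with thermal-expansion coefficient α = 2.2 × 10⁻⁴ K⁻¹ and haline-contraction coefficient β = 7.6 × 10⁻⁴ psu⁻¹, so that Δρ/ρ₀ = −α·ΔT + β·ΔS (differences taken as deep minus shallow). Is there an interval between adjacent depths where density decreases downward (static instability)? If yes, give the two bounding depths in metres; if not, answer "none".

71–95 m

Evaluate Δρ/ρ₀ = −αΔT + βΔS across each adjacent pair:
  40–71 m: −αΔT+βΔS = −(2.2 × 10⁻⁴)(-0.6)+(7.6 × 10⁻⁴)(+0.11) = 2.2 × 10⁻⁴ → stable
  71–95 m: −αΔT+βΔS = −(2.2 × 10⁻⁴)(+4.3)+(7.6 × 10⁻⁴)(+0.56) = -5.2 × 10⁻⁴ → UNSTABLE
  95–114 m: −αΔT+βΔS = −(2.2 × 10⁻⁴)(-1.8)+(7.6 × 10⁻⁴)(-0.34) = 1.4 × 10⁻⁴ → stable
  114–156 m: −αΔT+βΔS = −(2.2 × 10⁻⁴)(-0.3)+(7.6 × 10⁻⁴)(+0.13) = 1.6 × 10⁻⁴ → stable
  156–216 m: −αΔT+βΔS = −(2.2 × 10⁻⁴)(-4.6)+(7.6 × 10⁻⁴)(-0.13) = 9.1 × 10⁻⁴ → stable
The 71–95 m interval has Δρ < 0: lighter water underlies denser water.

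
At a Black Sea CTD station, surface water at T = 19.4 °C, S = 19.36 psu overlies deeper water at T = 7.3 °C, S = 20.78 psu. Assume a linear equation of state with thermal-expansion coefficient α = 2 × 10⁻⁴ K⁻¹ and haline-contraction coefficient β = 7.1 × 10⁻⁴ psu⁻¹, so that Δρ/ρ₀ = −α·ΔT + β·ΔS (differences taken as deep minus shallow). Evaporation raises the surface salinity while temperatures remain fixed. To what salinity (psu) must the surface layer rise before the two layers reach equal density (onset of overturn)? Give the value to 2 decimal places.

Neutral buoyancy requires −α(T_deep − T_surf) + β(S_deep − S_surf′) = 0.
S_surf′ = S_deep − (α/β)·ΔT = 20.78 − (2 × 10⁻⁴/7.1 × 10⁻⁴)·(-12.1) = 24.1885 psu.
Increase required: 24.1885 − 19.36 = 4.8285 psu.

24.19 psu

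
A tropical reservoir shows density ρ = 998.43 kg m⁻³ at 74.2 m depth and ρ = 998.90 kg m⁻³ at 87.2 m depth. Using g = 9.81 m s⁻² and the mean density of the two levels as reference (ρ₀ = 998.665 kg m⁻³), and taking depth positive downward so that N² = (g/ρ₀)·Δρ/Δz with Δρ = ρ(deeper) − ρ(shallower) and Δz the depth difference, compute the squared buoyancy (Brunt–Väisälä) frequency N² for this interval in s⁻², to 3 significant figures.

3.55 × 10⁻⁴ s⁻²

Δρ = 998.90 − 998.43 = 0.47 kg m⁻³ over Δz = 87.2 − 74.2 = 13 m.
N² = (9.81/998.665) × (0.47/13) = 3.5514 × 10⁻⁴ s⁻² ≈ 3.55 × 10⁻⁴ s⁻².
A positive N² confirms static stability across the interval.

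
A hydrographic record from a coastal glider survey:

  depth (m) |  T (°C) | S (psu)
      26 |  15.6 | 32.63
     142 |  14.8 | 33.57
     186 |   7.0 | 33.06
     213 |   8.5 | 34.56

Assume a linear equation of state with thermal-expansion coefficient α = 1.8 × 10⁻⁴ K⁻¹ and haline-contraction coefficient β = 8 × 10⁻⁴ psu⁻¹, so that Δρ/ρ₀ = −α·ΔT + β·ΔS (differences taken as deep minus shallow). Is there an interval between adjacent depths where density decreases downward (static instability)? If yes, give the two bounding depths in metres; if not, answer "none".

none

Evaluate Δρ/ρ₀ = −αΔT + βΔS across each adjacent pair:
  26–142 m: −αΔT+βΔS = −(1.8 × 10⁻⁴)(-0.8)+(8 × 10⁻⁴)(+0.94) = 9.0 × 10⁻⁴ → stable
  142–186 m: −αΔT+βΔS = −(1.8 × 10⁻⁴)(-7.8)+(8 × 10⁻⁴)(-0.51) = 1.0 × 10⁻³ → stable
  186–213 m: −αΔT+βΔS = −(1.8 × 10⁻⁴)(+1.5)+(8 × 10⁻⁴)(+1.50) = 9.3 × 10⁻⁴ → stable
Every interval has Δρ > 0: the column is stably stratified throughout.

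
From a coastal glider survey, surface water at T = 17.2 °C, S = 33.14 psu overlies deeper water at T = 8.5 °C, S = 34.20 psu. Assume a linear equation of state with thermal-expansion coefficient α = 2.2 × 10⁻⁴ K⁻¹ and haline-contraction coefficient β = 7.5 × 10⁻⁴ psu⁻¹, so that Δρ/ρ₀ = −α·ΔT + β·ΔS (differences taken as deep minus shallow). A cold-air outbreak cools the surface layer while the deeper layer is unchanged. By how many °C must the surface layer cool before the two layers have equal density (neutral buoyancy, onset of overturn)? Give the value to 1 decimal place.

12.3 °C

Neutral buoyancy requires Δρ = 0, i.e. −α(T_deep − T_surf′) + β(S_deep − S_surf) = 0.
T_surf′ = T_deep − (β/α)·ΔS = 8.5 − (7.5 × 10⁻⁴/2.2 × 10⁻⁴)·(+1.06) = 4.886 °C.
Cooling required: 17.2 − (4.886) = 12.314 °C.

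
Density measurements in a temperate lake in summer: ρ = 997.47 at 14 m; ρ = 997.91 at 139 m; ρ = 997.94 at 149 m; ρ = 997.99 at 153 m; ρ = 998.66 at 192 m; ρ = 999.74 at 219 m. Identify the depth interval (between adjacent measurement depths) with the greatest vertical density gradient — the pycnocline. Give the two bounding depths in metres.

192–219 m

Compute the density gradient over each adjacent pair:
  14–139 m: Δρ/Δz = 0.44/125 = 3.5 × 10⁻³ kg m⁻⁴
  139–149 m: Δρ/Δz = 0.03/10 = 3.0 × 10⁻³ kg m⁻⁴
  149–153 m: Δρ/Δz = 0.05/4 = 0.013 kg m⁻⁴
  153–192 m: Δρ/Δz = 0.67/39 = 0.017 kg m⁻⁴
  192–219 m: Δρ/Δz = 1.08/27 = 0.040 kg m⁻⁴
The largest gradient is in the 192–219 m interval — the pycnocline.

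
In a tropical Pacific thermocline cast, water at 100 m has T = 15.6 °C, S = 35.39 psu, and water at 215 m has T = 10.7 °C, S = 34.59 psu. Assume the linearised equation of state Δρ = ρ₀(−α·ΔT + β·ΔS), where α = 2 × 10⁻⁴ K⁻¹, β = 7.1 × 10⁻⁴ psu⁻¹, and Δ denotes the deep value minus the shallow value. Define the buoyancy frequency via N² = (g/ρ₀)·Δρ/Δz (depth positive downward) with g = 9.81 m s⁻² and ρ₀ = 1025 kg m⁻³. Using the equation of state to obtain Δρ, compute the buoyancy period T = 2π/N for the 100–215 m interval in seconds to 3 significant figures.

1.06 × 10³ s

ΔT = -4.9 K, ΔS = -0.80 psu (deep − shallow).
Δρ/ρ₀ = −αΔT + βΔS = 9.80 × 10⁻⁴ − 5.68 × 10⁻⁴ = 4.12 × 10⁻⁴, so Δρ ≈ 0.4223 kg m⁻³.
N² = (g/ρ₀)·Δρ/Δz = g·(Δρ/ρ₀)/Δz = 9.81 × 4.12 × 10⁻⁴ / 115 = 3.5145 × 10⁻⁵ s⁻².
N = √(3.5145 × 10⁻⁵) = 5.9283 × 10⁻³ rad s⁻¹ → T = 2π/N = 1.0599 × 10³ s ≈ 1.06 × 10³ s.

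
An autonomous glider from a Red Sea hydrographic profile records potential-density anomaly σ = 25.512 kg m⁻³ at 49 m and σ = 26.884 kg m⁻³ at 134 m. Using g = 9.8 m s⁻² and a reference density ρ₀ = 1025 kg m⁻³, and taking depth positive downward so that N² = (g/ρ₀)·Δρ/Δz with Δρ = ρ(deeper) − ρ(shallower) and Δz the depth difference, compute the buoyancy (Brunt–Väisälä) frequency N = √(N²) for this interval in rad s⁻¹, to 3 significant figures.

Δρ = 1026.884 − 1025.512 = 1.372 kg m⁻³ over Δz = 134 − 49 = 85 m.
N² = (9.8/1025) × (1.372/85) = 1.5433 × 10⁻⁴ s⁻².
N = √(1.5433 × 10⁻⁴) = 0.012423 rad s⁻¹ ≈ 0.0124 rad s⁻¹.
N² > 0, so the interval is statically stable.

0.0124 rad s⁻¹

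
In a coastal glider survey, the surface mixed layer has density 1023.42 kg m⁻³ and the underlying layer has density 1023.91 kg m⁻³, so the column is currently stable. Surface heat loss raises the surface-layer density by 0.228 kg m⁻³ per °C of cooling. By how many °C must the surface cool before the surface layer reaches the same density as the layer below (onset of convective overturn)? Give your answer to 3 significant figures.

2.15 °C

Density deficit of the surface layer: 1023.91 − 1023.42 = 0.49 kg m⁻³.
Required change = 0.49 / 0.228 = 2.15 °C.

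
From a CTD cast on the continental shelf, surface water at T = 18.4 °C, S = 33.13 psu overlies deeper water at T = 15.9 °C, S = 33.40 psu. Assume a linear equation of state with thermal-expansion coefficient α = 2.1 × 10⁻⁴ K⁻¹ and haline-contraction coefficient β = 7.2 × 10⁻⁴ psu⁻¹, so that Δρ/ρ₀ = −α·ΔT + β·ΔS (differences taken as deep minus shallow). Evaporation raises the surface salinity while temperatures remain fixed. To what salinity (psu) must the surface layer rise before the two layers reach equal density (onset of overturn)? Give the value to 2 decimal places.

Neutral buoyancy requires −α(T_deep − T_surf) + β(S_deep − S_surf′) = 0.
S_surf′ = S_deep − (α/β)·ΔT = 33.40 − (2.1 × 10⁻⁴/7.2 × 10⁻⁴)·(-2.5) = 34.1292 psu.
Increase required: 34.1292 − 33.13 = 0.9992 psu.

34.13 psu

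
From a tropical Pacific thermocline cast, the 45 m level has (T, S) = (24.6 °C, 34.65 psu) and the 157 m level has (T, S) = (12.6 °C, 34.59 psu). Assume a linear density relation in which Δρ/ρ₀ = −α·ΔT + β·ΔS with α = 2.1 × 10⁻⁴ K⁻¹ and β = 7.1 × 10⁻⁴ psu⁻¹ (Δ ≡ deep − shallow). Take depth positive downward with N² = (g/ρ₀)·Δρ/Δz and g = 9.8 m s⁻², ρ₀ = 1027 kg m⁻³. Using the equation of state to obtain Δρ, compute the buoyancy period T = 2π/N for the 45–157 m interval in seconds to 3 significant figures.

427 s

ΔT = -12.0 K, ΔS = -0.06 psu (deep − shallow).
Δρ/ρ₀ = −αΔT + βΔS = 2.52 × 10⁻³ − 4.26 × 10⁻⁵ = 2.4774 × 10⁻³, so Δρ ≈ 2.544 kg m⁻³.
N² = (g/ρ₀)·Δρ/Δz = g·(Δρ/ρ₀)/Δz = 9.8 × 2.4774 × 10⁻³ / 112 = 2.1677 × 10⁻⁴ s⁻².
N = √(2.1677 × 10⁻⁴) = 0.014723 rad s⁻¹ → T = 2π/N = 426.76 s ≈ 427 s.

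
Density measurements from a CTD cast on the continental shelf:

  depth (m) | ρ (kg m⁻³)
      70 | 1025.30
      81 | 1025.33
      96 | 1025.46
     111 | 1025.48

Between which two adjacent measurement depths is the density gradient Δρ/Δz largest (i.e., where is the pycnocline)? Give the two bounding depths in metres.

81–96 m

Compute the density gradient over each adjacent pair:
  70–81 m: Δρ/Δz = 0.03/11 = 2.7 × 10⁻³ kg m⁻⁴
  81–96 m: Δρ/Δz = 0.13/15 = 8.7 × 10⁻³ kg m⁻⁴
  96–111 m: Δρ/Δz = 0.02/15 = 1.3 × 10⁻³ kg m⁻⁴
The largest gradient is in the 81–96 m interval — the pycnocline.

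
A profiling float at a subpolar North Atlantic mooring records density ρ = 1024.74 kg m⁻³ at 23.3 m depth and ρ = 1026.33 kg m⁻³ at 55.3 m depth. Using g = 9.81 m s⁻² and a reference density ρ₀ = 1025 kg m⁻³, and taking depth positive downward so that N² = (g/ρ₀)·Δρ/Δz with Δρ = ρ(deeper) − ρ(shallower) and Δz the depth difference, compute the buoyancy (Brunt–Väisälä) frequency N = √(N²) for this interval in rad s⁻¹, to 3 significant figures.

Δρ = 1026.33 − 1024.74 = 1.59 kg m⁻³ over Δz = 55.3 − 23.3 = 32 m.
N² = (9.81/1025) × (1.59/32) = 4.7555 × 10⁻⁴ s⁻².
N = √(4.7555 × 10⁻⁴) = 0.021807 rad s⁻¹ ≈ 0.0218 rad s⁻¹.

0.0218 rad s⁻¹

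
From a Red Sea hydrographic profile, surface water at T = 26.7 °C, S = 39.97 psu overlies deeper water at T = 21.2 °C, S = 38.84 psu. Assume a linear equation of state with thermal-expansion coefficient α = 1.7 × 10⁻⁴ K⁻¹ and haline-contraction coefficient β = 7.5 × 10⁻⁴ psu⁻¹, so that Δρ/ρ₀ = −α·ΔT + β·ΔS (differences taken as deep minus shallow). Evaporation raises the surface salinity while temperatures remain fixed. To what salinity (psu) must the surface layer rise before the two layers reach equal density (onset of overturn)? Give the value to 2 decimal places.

Neutral buoyancy requires −α(T_deep − T_surf) + β(S_deep − S_surf′) = 0.
S_surf′ = S_deep − (α/β)·ΔT = 38.84 − (1.7 × 10⁻⁴/7.5 × 10⁻⁴)·(-5.5) = 40.0867 psu.
Increase required: 40.0867 − 39.97 = 0.1167 psu.

40.09 psu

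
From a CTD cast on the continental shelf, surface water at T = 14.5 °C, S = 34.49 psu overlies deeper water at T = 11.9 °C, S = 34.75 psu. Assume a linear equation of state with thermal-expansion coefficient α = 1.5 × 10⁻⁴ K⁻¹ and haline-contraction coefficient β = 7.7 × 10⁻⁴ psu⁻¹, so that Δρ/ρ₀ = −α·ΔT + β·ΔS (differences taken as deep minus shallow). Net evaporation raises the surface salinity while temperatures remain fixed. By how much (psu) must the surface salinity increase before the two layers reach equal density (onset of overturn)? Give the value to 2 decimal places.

Neutral buoyancy requires −α(T_deep − T_surf) + β(S_deep − S_surf′) = 0.
S_surf′ = S_deep − (α/β)·ΔT = 34.75 − (1.5 × 10⁻⁴/7.7 × 10⁻⁴)·(-2.6) = 35.2565 psu.
Increase required: 35.2565 − 34.49 = 0.7665 psu.

0.77 psu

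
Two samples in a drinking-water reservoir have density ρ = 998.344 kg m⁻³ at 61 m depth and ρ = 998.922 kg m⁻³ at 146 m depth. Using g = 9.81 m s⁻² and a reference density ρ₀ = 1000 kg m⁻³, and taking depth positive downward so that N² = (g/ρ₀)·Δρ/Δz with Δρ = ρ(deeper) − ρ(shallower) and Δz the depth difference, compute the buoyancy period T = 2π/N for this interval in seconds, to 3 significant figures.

Δρ = 998.922 − 998.344 = 0.578 kg m⁻³ over Δz = 146 − 61 = 85 m.
N² = (9.81/1000) × (0.578/85) = 6.6708 × 10⁻⁵ s⁻².
N = √(6.6708 × 10⁻⁵) = 8.1675 × 10⁻³ rad s⁻¹, so T = 2π/N = 769.29 s ≈ 769 s.

769 s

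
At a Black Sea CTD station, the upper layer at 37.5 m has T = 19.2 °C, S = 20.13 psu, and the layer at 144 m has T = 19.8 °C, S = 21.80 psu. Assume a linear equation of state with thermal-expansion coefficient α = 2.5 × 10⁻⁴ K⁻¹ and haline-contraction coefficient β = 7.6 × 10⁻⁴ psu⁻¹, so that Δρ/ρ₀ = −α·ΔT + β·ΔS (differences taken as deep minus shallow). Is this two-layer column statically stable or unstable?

ΔT = 19.8 − 19.2 = +0.6 K and ΔS = 21.80 − 20.13 = +1.67 psu (deep − shallow).
−αΔT = -1.50 × 10⁻⁴; βΔS = 1.2692 × 10⁻³; sum Δρ/ρ₀ = 1.1192 × 10⁻³.
Δρ/ρ₀ > 0, so Δρ > 0: deeper water is denser → statically stable.

stable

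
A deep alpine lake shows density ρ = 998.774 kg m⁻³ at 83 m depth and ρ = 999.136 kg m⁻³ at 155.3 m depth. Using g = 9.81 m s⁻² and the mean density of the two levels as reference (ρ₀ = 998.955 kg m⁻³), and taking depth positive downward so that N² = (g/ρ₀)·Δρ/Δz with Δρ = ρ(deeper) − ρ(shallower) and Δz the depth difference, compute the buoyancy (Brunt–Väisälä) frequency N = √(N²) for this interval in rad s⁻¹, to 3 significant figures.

Δρ = 999.136 − 998.774 = 0.362 kg m⁻³ over Δz = 155.3 − 83 = 72.3 m.
N² = (9.81/998.955) × (0.362/72.3) = 4.9169 × 10⁻⁵ s⁻².
N = √(4.9169 × 10⁻⁵) = 7.0121 × 10⁻³ rad s⁻¹ ≈ 7.01 × 10⁻³ rad s⁻¹.

7.01 × 10⁻³ rad s⁻¹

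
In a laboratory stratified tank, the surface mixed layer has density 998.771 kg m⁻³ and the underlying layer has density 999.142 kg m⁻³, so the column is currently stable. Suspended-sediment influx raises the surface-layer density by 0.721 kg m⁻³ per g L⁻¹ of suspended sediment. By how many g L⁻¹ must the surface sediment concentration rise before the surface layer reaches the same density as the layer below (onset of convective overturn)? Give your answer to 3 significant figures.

Density deficit of the surface layer: 999.142 − 998.771 = 0.371 kg m⁻³.
Required change = 0.371 / 0.721 = 0.515 g L⁻¹.

0.515 g L⁻¹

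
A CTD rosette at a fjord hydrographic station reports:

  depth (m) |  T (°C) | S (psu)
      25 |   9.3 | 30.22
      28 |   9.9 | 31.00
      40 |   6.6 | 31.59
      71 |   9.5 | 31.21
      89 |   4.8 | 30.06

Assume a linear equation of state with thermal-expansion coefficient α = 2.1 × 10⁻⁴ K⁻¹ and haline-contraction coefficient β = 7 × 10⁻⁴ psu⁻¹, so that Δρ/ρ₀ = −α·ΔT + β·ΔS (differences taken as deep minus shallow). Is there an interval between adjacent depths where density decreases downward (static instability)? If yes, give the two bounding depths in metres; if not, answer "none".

Evaluate Δρ/ρ₀ = −αΔT + βΔS across each adjacent pair:
  25–28 m: −αΔT+βΔS = −(2.1 × 10⁻⁴)(+0.6)+(7 × 10⁻⁴)(+0.78) = 4.2 × 10⁻⁴ → stable
  28–40 m: −αΔT+βΔS = −(2.1 × 10⁻⁴)(-3.3)+(7 × 10⁻⁴)(+0.59) = 1.1 × 10⁻³ → stable
  40–71 m: −αΔT+βΔS = −(2.1 × 10⁻⁴)(+2.9)+(7 × 10⁻⁴)(-0.38) = -8.8 × 10⁻⁴ → UNSTABLE
  71–89 m: −αΔT+βΔS = −(2.1 × 10⁻⁴)(-4.7)+(7 × 10⁻⁴)(-1.15) = 1.8 × 10⁻⁴ → stable
The 40–71 m interval has Δρ < 0: lighter water underlies denser water.

40–71 m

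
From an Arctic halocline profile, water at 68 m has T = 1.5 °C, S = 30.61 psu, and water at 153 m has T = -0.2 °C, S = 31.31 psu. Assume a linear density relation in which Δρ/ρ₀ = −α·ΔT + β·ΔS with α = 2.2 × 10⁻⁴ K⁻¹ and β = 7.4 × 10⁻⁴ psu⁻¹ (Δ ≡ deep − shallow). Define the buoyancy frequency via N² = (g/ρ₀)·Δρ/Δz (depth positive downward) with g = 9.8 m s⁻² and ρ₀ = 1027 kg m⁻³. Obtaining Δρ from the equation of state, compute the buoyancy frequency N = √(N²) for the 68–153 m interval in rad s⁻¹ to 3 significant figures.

ΔT = -1.7 K, ΔS = +0.70 psu (deep − shallow).
Δρ/ρ₀ = −αΔT + βΔS = 3.74 × 10⁻⁴ + 5.18 × 10⁻⁴ = 8.92 × 10⁻⁴, so Δρ ≈ 0.9161 kg m⁻³.
N² = (g/ρ₀)·Δρ/Δz = g·(Δρ/ρ₀)/Δz = 9.8 × 8.92 × 10⁻⁴ / 85 = 1.0284 × 10⁻⁴ s⁻².
N = √(1.0284 × 10⁻⁴) = 0.010141 rad s⁻¹ ≈ 0.0101 rad s⁻¹.

0.0101 rad s⁻¹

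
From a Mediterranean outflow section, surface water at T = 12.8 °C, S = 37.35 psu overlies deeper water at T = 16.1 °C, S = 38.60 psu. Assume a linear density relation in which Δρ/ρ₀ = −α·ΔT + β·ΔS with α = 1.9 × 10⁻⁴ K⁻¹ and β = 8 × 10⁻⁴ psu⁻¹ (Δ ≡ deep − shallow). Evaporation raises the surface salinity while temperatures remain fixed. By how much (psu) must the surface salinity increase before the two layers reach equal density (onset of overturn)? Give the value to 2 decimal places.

0.47 psu

Neutral buoyancy requires −α(T_deep − T_surf) + β(S_deep − S_surf′) = 0.
S_surf′ = S_deep − (α/β)·ΔT = 38.60 − (1.9 × 10⁻⁴/8 × 10⁻⁴)·(+3.3) = 37.8163 psu.
Increase required: 37.8163 − 37.35 = 0.4663 psu.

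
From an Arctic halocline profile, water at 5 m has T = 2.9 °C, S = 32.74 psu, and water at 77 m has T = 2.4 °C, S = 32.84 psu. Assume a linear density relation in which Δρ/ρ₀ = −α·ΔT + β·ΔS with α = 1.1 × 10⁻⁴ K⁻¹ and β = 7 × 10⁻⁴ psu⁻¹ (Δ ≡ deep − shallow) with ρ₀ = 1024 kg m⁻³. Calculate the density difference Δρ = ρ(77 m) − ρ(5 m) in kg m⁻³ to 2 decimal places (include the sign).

ΔT = -0.5 K, ΔS = +0.10 psu (deep − shallow).
Δρ/ρ₀ = −(1.1 × 10⁻⁴)(-0.5) + (7 × 10⁻⁴)(+0.10) = 1.25 × 10⁻⁴.
Δρ = 1024 × (1.25 × 10⁻⁴) = +0.13 kg m⁻³.
Positive Δρ: denser below, stable.

+0.13 kg m⁻³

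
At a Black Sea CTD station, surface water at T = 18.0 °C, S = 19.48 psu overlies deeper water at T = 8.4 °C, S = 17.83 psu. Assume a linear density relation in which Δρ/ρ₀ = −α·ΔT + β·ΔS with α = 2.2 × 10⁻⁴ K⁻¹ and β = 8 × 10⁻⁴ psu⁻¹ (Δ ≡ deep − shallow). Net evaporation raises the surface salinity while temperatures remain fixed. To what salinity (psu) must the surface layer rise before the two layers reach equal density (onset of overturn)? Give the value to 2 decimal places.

20.47 psu

Neutral buoyancy requires −α(T_deep − T_surf) + β(S_deep − S_surf′) = 0.
S_surf′ = S_deep − (α/β)·ΔT = 17.83 − (2.2 × 10⁻⁴/8 × 10⁻⁴)·(-9.6) = 20.4700 psu.
Increase required: 20.4700 − 19.48 = 0.9900 psu.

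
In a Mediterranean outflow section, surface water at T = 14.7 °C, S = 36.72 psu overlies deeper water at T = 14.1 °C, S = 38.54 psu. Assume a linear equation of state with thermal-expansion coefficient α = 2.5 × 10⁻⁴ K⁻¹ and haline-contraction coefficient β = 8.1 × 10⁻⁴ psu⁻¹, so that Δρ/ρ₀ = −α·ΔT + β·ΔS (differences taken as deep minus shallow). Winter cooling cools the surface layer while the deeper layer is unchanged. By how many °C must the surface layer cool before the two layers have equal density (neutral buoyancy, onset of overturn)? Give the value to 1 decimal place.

6.5 °C

Neutral buoyancy requires Δρ = 0, i.e. −α(T_deep − T_surf′) + β(S_deep − S_surf) = 0.
T_surf′ = T_deep − (β/α)·ΔS = 14.1 − (8.1 × 10⁻⁴/2.5 × 10⁻⁴)·(+1.82) = 8.203 °C.
Cooling required: 14.7 − (8.203) = 6.497 °C.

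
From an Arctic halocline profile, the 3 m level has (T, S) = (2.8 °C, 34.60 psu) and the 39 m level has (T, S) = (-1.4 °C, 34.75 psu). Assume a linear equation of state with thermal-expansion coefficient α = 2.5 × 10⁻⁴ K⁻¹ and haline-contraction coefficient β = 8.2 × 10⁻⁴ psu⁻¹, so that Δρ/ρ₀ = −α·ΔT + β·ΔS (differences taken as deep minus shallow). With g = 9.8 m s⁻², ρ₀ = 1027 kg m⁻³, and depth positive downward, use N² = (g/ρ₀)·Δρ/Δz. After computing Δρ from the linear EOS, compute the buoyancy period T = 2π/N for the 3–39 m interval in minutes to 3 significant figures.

5.86 min

ΔT = -4.2 K, ΔS = +0.15 psu (deep − shallow).
Δρ/ρ₀ = −αΔT + βΔS = 1.05 × 10⁻³ + 1.23 × 10⁻⁴ = 1.173 × 10⁻³, so Δρ ≈ 1.205 kg m⁻³.
N² = (g/ρ₀)·Δρ/Δz = g·(Δρ/ρ₀)/Δz = 9.8 × 1.173 × 10⁻³ / 36 = 3.1932 × 10⁻⁴ s⁻².
N = √(3.1932 × 10⁻⁴) = 0.017870 rad s⁻¹ → T = 2π/N = 351.61 s = 5.8602 min ≈ 5.86 min.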